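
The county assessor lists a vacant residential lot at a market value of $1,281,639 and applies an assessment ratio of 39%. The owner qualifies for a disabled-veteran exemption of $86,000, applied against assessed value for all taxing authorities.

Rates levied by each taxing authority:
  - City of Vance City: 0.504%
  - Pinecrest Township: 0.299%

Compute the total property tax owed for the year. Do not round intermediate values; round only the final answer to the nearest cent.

$3,323.13

Assessed value = $1,281,639 × 0.39 = $499,839.21
Taxable value = $499,839.21 − $86,000 = $413,839.21
City of Vance City: $413,839.21 × 0.00504 = $2,085.7496184
Pinecrest Township: $413,839.21 × 0.00299 = $1,237.3792379
Total = $2,085.7496184 + $1,237.3792379 = $3,323.1288563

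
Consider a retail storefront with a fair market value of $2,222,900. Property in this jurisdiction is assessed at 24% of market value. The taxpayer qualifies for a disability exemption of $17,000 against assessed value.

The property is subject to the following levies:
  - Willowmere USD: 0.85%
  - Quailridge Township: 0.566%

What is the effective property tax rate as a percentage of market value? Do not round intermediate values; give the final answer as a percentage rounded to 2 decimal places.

Assessed value = $2,222,900 × 0.24 = $533,496
Taxable value = $533,496 − $17,000 = $516,496
Willowmere USD: $516,496 × 0.0085 = $4,390.216
Quailridge Township: $516,496 × 0.00566 = $2,923.36736
Total tax = $7,313.58336
Effective rate = $7,313.58336 ÷ $2,222,900 = 0.33% of market value

0.33%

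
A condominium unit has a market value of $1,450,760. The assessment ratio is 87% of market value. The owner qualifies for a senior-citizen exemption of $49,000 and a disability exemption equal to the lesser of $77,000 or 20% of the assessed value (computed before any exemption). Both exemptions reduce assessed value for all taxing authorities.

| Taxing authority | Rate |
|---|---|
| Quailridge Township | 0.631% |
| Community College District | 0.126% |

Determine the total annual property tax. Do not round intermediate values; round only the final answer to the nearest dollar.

$8,601

Assessed value = $1,450,760 × 0.87 = $1,262,161.2
Disability exemption = min($77,000, 20% × $1,262,161.2) = min($77,000, $252,432.24) = $77,000 (dollar cap binds)
Taxable value = $1,262,161.2 − $49,000 − $77,000 = $1,136,161.2
Quailridge Township: $1,136,161.2 × 0.00631 = $7,169.177172
Community College District: $1,136,161.2 × 0.00126 = $1,431.563112
Total = $8,600.740284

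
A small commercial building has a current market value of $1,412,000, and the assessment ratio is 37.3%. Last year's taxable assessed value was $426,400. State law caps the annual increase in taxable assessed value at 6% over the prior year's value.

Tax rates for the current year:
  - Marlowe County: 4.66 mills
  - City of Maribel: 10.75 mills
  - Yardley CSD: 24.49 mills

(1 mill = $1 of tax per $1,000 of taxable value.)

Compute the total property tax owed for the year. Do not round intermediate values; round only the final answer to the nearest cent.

$18,034.16

Uncapped assessed value = $1,412,000 × 0.373 = $526,676
Cap limit = $426,400 × 1.06 = $451,984
Taxable assessed value = min($526,676, $451,984) = $451,984 (cap binds)
Marlowe County: $451,984 × 0.00466 = $2,106.24544
City of Maribel: $451,984 × 0.01075 = $4,858.828
Yardley CSD: $451,984 × 0.02449 = $11,069.08816
Total = $18,034.1616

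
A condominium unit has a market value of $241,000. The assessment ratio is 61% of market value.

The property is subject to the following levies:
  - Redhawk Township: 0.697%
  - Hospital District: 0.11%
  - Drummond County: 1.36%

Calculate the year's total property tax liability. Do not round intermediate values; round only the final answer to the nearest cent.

Assessed value = $241,000 × 0.61 = $147,010
Redhawk Township: $147,010 × 0.00697 = $1,024.6597
Hospital District: $147,010 × 0.0011 = $161.711
Drummond County: $147,010 × 0.0136 = $1,999.336
Total = $1,024.6597 + $161.711 + $1,999.336 = $3,185.7067

$3,185.71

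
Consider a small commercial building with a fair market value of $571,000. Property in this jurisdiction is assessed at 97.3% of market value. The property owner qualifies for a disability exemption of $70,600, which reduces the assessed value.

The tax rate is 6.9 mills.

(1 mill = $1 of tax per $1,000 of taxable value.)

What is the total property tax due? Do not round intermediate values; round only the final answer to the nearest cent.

$3,346.38

Assessed value = $571,000 × 0.973 = $555,583
Taxable value = $555,583 − $70,600 = $484,983
Tax = $484,983 × 0.0069 = $3,346.3827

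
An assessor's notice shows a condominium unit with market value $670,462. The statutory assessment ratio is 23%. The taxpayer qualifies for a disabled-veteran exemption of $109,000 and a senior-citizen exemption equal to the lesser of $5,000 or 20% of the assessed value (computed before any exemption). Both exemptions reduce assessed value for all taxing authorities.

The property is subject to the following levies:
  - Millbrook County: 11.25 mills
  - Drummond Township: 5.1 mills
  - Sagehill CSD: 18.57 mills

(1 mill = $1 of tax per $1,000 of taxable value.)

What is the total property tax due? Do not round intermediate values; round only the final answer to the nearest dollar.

$1,404

Assessed value = $670,462 × 0.23 = $154,206.26
Senior-citizen exemption = min($5,000, 20% × $154,206.26) = min($5,000, $30,841.252) = $5,000 (dollar cap binds)
Taxable value = $154,206.26 − $109,000 − $5,000 = $40,206.26
Millbrook County: $40,206.26 × 0.01125 = $452.320425
Drummond Township: $40,206.26 × 0.0051 = $205.051926
Sagehill CSD: $40,206.26 × 0.01857 = $746.6302482
Total = $1,404.0025992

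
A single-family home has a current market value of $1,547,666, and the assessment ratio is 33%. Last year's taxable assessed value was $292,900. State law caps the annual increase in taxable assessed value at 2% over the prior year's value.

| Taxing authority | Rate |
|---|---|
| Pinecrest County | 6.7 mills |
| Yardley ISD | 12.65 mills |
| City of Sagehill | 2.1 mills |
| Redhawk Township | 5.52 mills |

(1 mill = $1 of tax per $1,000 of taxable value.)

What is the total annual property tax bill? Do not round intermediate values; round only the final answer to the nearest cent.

$8,057.50

Uncapped assessed value = $1,547,666 × 0.33 = $510,729.78
Cap limit = $292,900 × 1.02 = $298,758
Taxable assessed value = min($510,729.78, $298,758) = $298,758 (cap binds)
Pinecrest County: $298,758 × 0.0067 = $2,001.6786
Yardley ISD: $298,758 × 0.01265 = $3,779.2887
City of Sagehill: $298,758 × 0.0021 = $627.3918
Redhawk Township: $298,758 × 0.00552 = $1,649.14416
Total = $8,057.50326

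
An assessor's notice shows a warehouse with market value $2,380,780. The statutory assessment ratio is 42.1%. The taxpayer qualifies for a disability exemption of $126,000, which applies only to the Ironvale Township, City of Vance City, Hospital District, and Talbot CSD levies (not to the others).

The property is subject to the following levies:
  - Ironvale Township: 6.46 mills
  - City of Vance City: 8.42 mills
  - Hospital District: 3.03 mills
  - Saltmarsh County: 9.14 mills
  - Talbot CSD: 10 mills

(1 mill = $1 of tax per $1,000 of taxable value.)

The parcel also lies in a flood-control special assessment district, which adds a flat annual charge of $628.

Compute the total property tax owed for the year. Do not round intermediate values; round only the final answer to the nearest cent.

Assessed value = $2,380,780 × 0.421 = $1,002,308.38
Ironvale Township: ($1,002,308.38 − $126,000) × 0.00646 = $876,308.38 × 0.00646 = $5,660.9521348
City of Vance City: ($1,002,308.38 − $126,000) × 0.00842 = $876,308.38 × 0.00842 = $7,378.5165596
Hospital District: ($1,002,308.38 − $126,000) × 0.00303 = $876,308.38 × 0.00303 = $2,655.2143914
Saltmarsh County: $1,002,308.38 × 0.00914 = $9,161.0985932
Talbot CSD: ($1,002,308.38 − $126,000) × 0.01 = $876,308.38 × 0.01 = $8,763.0838
Levies subtotal = $33,618.865479
Total = $33,618.865479 + $628 = $34,246.865479

$34,246.87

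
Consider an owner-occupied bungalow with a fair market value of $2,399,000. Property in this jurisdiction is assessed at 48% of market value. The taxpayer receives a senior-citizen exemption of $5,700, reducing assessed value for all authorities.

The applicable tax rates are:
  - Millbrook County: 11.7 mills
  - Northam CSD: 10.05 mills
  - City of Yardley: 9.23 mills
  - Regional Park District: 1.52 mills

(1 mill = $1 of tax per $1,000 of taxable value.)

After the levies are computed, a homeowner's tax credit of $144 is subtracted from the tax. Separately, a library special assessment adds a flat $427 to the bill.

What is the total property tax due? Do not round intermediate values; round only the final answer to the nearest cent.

Assessed value = $2,399,000 × 0.48 = $1,151,520
Taxable value = $1,151,520 − $5,700 = $1,145,820
Millbrook County: $1,145,820 × 0.0117 = $13,406.094
Northam CSD: $1,145,820 × 0.01005 = $11,515.491
City of Yardley: $1,145,820 × 0.00923 = $10,575.9186
Regional Park District: $1,145,820 × 0.00152 = $1,741.6464
Levies subtotal = $37,239.15
After credit = $37,239.15 − $144 = $37,095.15
Total = $37,095.15 + $427 = $37,522.15

$37,522.15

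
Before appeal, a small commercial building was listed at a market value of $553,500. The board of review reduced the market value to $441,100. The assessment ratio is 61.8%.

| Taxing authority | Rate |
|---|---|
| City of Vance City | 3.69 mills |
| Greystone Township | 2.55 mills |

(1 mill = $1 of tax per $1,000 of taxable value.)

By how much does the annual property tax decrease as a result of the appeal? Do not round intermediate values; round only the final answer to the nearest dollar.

Old assessed value = $553,500 × 0.618 = $342,063
New assessed value = $441,100 × 0.618 = $272,599.8
Combined rate = 0.00369 + 0.00255 = 0.00624
Old tax = $342,063 × 0.00624 = $2,134.47312
New tax = $272,599.8 × 0.00624 = $1,701.022752
Reduction = $2,134.47312 − $1,701.022752 = $433.450368

$433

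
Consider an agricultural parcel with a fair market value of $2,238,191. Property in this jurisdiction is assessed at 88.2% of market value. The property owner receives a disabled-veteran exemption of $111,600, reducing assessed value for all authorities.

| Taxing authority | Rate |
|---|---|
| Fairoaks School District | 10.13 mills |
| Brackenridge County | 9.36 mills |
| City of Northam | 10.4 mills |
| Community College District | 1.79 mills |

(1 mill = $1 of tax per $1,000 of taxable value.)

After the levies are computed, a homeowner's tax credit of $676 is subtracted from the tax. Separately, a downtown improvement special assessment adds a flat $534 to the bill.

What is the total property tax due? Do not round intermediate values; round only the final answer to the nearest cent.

Assessed value = $2,238,191 × 0.882 = $1,974,084.462
Taxable value = $1,974,084.462 − $111,600 = $1,862,484.462
Fairoaks School District: $1,862,484.462 × 0.01013 = $18,866.96760006
Brackenridge County: $1,862,484.462 × 0.00936 = $17,432.85456432
City of Northam: $1,862,484.462 × 0.0104 = $19,369.8384048
Community College District: $1,862,484.462 × 0.00179 = $3,333.84718698
Levies subtotal = $59,003.50775616
After credit = $59,003.50775616 − $676 = $58,327.50775616
Total = $58,327.50775616 + $534 = $58,861.50775616

$58,861.51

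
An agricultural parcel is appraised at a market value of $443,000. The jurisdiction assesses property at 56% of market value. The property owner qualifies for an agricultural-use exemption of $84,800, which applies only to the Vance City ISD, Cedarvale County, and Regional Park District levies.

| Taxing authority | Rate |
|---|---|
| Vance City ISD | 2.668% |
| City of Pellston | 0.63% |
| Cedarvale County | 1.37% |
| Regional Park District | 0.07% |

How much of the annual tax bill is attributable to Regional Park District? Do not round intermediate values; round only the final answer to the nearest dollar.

$114

Assessed value = $443,000 × 0.56 = $248,080
Regional Park District taxable value = $248,080 − $84,800 = $163,280
Regional Park District levy = $163,280 × 0.0007 = $114.296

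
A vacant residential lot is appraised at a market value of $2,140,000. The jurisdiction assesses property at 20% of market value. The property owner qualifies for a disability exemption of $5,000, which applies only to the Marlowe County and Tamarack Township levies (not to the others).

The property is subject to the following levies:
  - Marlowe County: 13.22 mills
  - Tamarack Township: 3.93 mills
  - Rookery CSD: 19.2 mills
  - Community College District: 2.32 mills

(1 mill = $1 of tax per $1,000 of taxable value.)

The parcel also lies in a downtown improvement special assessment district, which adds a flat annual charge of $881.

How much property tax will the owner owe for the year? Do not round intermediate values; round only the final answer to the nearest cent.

$17,346.01

Assessed value = $2,140,000 × 0.2 = $428,000
Marlowe County: ($428,000 − $5,000) × 0.01322 = $423,000 × 0.01322 = $5,592.06
Tamarack Township: ($428,000 − $5,000) × 0.00393 = $423,000 × 0.00393 = $1,662.39
Rookery CSD: $428,000 × 0.0192 = $8,217.6
Community College District: $428,000 × 0.00232 = $992.96
Levies subtotal = $16,465.01
Total = $16,465.01 + $881 = $17,346.01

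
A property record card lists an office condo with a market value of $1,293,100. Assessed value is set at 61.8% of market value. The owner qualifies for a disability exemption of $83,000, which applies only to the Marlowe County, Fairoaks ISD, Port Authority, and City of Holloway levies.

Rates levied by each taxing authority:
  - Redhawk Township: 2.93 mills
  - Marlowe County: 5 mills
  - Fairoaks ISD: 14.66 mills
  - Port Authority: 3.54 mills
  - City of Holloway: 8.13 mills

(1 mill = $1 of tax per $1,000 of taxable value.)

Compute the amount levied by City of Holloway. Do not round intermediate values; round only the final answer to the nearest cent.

$5,822.18

Assessed value = $1,293,100 × 0.618 = $799,135.8
City of Holloway taxable value = $799,135.8 − $83,000 = $716,135.8
City of Holloway levy = $716,135.8 × 0.00813 = $5,822.184054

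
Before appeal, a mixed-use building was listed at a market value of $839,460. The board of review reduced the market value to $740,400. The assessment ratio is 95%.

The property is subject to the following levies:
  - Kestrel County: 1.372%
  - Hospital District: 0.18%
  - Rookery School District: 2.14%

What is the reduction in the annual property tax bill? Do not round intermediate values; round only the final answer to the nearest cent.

Old assessed value = $839,460 × 0.95 = $797,487
New assessed value = $740,400 × 0.95 = $703,380
Combined rate = 0.01372 + 0.0018 + 0.0214 = 0.03692
Old tax = $797,487 × 0.03692 = $29,443.22004
New tax = $703,380 × 0.03692 = $25,968.7896
Reduction = $29,443.22004 − $25,968.7896 = $3,474.43044

$3,474.43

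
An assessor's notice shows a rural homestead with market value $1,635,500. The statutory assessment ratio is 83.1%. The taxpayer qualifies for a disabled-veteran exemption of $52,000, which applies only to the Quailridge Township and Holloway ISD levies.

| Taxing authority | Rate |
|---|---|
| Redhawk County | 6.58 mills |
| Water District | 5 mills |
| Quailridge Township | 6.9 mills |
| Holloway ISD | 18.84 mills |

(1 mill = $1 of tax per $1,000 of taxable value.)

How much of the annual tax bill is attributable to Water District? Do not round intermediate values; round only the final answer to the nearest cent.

$6,795.50

Assessed value = $1,635,500 × 0.831 = $1,359,100.5
Water District taxable value = $1,359,100.5 (exemption does not apply)
Water District levy = $1,359,100.5 × 0.005 = $6,795.5025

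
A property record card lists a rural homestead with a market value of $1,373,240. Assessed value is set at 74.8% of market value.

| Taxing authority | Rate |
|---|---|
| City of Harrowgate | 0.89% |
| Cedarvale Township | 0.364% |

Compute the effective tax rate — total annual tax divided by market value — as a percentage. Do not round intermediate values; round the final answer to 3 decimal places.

0.938%

Assessed value = $1,373,240 × 0.748 = $1,027,183.52
City of Harrowgate: $1,027,183.52 × 0.0089 = $9,141.933328
Cedarvale Township: $1,027,183.52 × 0.00364 = $3,738.9480128
Total tax = $12,880.8813408
Effective rate = $12,880.8813408 ÷ $1,373,240 = 0.938% of market value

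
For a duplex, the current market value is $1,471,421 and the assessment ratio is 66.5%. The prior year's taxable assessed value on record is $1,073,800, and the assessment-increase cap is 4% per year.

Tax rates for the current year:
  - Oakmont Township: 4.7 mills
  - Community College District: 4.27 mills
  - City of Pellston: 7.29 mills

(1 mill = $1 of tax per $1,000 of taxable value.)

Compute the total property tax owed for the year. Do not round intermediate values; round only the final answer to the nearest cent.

$15,910.33

Uncapped assessed value = $1,471,421 × 0.665 = $978,494.965
Cap limit = $1,073,800 × 1.04 = $1,116,752
Taxable assessed value = min($978,494.965, $1,116,752) = $978,494.965 (cap does not bind)
Oakmont Township: $978,494.965 × 0.0047 = $4,598.9263355
Community College District: $978,494.965 × 0.00427 = $4,178.17350055
City of Pellston: $978,494.965 × 0.00729 = $7,133.22829485
Total = $15,910.3281309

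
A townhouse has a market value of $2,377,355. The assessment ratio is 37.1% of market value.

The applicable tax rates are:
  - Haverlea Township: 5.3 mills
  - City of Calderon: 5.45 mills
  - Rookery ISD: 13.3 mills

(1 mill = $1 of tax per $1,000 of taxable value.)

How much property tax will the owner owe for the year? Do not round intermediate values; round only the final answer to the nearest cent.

Assessed value = $2,377,355 × 0.371 = $881,998.705
Haverlea Township: $881,998.705 × 0.0053 = $4,674.5931365
City of Calderon: $881,998.705 × 0.00545 = $4,806.89294225
Rookery ISD: $881,998.705 × 0.0133 = $11,730.5827765
Total = $4,674.5931365 + $4,806.89294225 + $11,730.5827765 = $21,212.06885525

$21,212.07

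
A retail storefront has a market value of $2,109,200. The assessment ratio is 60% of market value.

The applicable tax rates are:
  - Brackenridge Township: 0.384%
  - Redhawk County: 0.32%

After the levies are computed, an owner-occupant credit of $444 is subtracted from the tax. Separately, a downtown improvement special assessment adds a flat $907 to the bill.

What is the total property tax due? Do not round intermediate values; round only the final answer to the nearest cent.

Assessed value = $2,109,200 × 0.6 = $1,265,520
Brackenridge Township: $1,265,520 × 0.00384 = $4,859.5968
Redhawk County: $1,265,520 × 0.0032 = $4,049.664
Levies subtotal = $8,909.2608
After credit = $8,909.2608 − $444 = $8,465.2608
Total = $8,465.2608 + $907 = $9,372.2608

$9,372.26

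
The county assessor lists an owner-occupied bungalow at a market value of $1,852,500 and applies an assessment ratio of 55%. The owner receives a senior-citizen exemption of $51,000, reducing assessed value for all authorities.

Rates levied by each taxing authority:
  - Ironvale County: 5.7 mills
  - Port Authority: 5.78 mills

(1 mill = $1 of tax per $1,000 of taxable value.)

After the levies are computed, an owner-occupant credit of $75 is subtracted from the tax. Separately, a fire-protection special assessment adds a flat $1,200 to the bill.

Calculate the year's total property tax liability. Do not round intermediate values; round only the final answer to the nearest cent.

$12,236.21

Assessed value = $1,852,500 × 0.55 = $1,018,875
Taxable value = $1,018,875 − $51,000 = $967,875
Ironvale County: $967,875 × 0.0057 = $5,516.8875
Port Authority: $967,875 × 0.00578 = $5,594.3175
Levies subtotal = $11,111.205
After credit = $11,111.205 − $75 = $11,036.205
Total = $11,036.205 + $1,200 = $12,236.205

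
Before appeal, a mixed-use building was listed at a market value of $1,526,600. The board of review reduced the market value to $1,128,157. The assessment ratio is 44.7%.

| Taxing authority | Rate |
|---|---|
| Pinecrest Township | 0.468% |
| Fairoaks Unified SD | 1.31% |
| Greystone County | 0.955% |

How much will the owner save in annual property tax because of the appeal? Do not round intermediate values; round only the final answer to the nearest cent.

$4,867.58

Old assessed value = $1,526,600 × 0.447 = $682,390.2
New assessed value = $1,128,157 × 0.447 = $504,286.179
Combined rate = 0.00468 + 0.0131 + 0.00955 = 0.02733
Old tax = $682,390.2 × 0.02733 = $18,649.724166
New tax = $504,286.179 × 0.02733 = $13,782.14127207
Reduction = $18,649.724166 − $13,782.14127207 = $4,867.58289393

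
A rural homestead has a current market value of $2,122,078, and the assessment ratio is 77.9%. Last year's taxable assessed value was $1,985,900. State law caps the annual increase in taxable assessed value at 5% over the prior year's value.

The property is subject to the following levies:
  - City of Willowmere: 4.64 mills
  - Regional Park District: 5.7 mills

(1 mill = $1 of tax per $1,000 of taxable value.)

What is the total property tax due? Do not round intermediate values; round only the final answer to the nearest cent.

$17,093.04

Uncapped assessed value = $2,122,078 × 0.779 = $1,653,098.762
Cap limit = $1,985,900 × 1.05 = $2,085,195
Taxable assessed value = min($1,653,098.762, $2,085,195) = $1,653,098.762 (cap does not bind)
City of Willowmere: $1,653,098.762 × 0.00464 = $7,670.37825568
Regional Park District: $1,653,098.762 × 0.0057 = $9,422.6629434
Total = $17,093.04119908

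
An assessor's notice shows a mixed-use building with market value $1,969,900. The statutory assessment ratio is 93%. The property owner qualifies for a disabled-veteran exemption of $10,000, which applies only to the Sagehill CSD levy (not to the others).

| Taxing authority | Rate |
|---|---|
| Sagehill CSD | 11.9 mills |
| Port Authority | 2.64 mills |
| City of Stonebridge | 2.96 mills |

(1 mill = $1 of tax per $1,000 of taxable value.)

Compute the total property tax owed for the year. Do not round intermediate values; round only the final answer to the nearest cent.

Assessed value = $1,969,900 × 0.93 = $1,832,007
Sagehill CSD: ($1,832,007 − $10,000) × 0.0119 = $1,822,007 × 0.0119 = $21,681.8833
Port Authority: $1,832,007 × 0.00264 = $4,836.49848
City of Stonebridge: $1,832,007 × 0.00296 = $5,422.74072
Total = $31,941.1225

$31,941.12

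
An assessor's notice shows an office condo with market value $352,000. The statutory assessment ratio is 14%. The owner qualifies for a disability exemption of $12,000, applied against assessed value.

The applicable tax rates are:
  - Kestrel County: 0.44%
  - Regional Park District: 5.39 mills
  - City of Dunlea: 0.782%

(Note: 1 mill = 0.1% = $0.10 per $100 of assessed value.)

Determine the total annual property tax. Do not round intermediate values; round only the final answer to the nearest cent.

$656.50

Assessed value = $352,000 × 0.14 = $49,280
Taxable value = $49,280 − $12,000 = $37,280
Kestrel County: $37,280 × 0.0044 = $164.032
Regional Park District: $37,280 × 0.00539 = $200.9392
City of Dunlea: $37,280 × 0.00782 = $291.5296
Total = $656.5008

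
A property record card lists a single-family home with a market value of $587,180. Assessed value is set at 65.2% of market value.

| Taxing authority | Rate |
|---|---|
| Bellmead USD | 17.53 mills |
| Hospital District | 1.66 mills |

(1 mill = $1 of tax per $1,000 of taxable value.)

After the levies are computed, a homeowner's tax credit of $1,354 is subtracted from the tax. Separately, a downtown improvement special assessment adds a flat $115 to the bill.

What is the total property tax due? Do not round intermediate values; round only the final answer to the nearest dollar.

$6,108

Assessed value = $587,180 × 0.652 = $382,841.36
Bellmead USD: $382,841.36 × 0.01753 = $6,711.2090408
Hospital District: $382,841.36 × 0.00166 = $635.5166576
Levies subtotal = $7,346.7256984
After credit = $7,346.7256984 − $1,354 = $5,992.7256984
Total = $5,992.7256984 + $115 = $6,107.7256984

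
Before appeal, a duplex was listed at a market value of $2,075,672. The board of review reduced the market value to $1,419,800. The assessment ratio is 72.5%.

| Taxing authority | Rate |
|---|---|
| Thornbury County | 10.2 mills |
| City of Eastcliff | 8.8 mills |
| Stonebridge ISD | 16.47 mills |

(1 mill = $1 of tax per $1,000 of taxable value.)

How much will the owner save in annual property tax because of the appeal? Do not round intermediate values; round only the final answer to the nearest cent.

$16,866.24

Old assessed value = $2,075,672 × 0.725 = $1,504,862.2
New assessed value = $1,419,800 × 0.725 = $1,029,355
Combined rate = 0.0102 + 0.0088 + 0.01647 = 0.03547
Old tax = $1,504,862.2 × 0.03547 = $53,377.462234
New tax = $1,029,355 × 0.03547 = $36,511.22185
Reduction = $53,377.462234 − $36,511.22185 = $16,866.240384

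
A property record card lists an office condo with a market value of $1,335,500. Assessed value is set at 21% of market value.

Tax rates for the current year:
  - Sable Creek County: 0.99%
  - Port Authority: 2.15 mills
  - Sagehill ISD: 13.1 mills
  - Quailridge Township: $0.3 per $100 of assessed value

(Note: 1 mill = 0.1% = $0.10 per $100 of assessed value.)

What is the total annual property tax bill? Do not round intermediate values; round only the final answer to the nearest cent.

Assessed value = $1,335,500 × 0.21 = $280,455
Sable Creek County: $280,455 × 0.0099 = $2,776.5045
Port Authority: $280,455 × 0.00215 = $602.97825
Sagehill ISD: $280,455 × 0.0131 = $3,673.9605
Quailridge Township: $280,455 × 0.003 = $841.365
Total = $7,894.80825

$7,894.81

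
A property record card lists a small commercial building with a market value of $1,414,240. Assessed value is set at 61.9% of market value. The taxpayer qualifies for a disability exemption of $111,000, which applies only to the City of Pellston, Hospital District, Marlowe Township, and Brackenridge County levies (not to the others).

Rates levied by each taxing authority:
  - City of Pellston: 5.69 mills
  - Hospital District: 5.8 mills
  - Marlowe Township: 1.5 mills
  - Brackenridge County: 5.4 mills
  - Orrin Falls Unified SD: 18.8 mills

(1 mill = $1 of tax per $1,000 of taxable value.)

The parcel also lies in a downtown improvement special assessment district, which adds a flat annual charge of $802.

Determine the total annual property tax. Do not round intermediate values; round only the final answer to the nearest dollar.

$31,317

Assessed value = $1,414,240 × 0.619 = $875,414.56
City of Pellston: ($875,414.56 − $111,000) × 0.00569 = $764,414.56 × 0.00569 = $4,349.5188464
Hospital District: ($875,414.56 − $111,000) × 0.0058 = $764,414.56 × 0.0058 = $4,433.604448
Marlowe Township: ($875,414.56 − $111,000) × 0.0015 = $764,414.56 × 0.0015 = $1,146.62184
Brackenridge County: ($875,414.56 − $111,000) × 0.0054 = $764,414.56 × 0.0054 = $4,127.838624
Orrin Falls Unified SD: $875,414.56 × 0.0188 = $16,457.793728
Levies subtotal = $30,515.3774864
Total = $30,515.3774864 + $802 = $31,317.3774864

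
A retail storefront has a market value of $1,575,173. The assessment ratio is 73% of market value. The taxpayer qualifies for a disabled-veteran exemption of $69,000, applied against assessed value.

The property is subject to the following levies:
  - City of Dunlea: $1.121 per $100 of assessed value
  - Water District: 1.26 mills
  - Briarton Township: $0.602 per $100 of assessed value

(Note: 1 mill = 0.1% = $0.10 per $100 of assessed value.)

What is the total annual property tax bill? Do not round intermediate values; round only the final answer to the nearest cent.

Assessed value = $1,575,173 × 0.73 = $1,149,876.29
Taxable value = $1,149,876.29 − $69,000 = $1,080,876.29
City of Dunlea: $1,080,876.29 × 0.01121 = $12,116.6232109
Water District: $1,080,876.29 × 0.00126 = $1,361.9041254
Briarton Township: $1,080,876.29 × 0.00602 = $6,506.8752658
Total = $19,985.4026021

$19,985.40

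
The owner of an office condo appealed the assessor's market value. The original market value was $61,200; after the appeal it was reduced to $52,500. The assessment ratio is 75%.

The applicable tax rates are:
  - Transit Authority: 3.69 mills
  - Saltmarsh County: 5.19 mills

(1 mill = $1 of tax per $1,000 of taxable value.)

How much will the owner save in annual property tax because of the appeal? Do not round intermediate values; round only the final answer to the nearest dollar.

$58

Old assessed value = $61,200 × 0.75 = $45,900
New assessed value = $52,500 × 0.75 = $39,375
Combined rate = 0.00369 + 0.00519 = 0.00888
Old tax = $45,900 × 0.00888 = $407.592
New tax = $39,375 × 0.00888 = $349.65
Reduction = $407.592 − $349.65 = $57.942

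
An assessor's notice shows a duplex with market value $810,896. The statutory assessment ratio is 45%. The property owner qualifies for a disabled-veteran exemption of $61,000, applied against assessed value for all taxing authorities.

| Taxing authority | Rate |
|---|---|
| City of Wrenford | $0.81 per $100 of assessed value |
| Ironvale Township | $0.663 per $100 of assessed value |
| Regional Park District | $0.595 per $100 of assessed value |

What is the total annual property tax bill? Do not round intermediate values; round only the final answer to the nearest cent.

$6,284.72

Assessed value = $810,896 × 0.45 = $364,903.2
Taxable value = $364,903.2 − $61,000 = $303,903.2
City of Wrenford: $303,903.2 × 0.0081 = $2,461.61592
Ironvale Township: $303,903.2 × 0.00663 = $2,014.878216
Regional Park District: $303,903.2 × 0.00595 = $1,808.22404
Total = $2,461.61592 + $2,014.878216 + $1,808.22404 = $6,284.718176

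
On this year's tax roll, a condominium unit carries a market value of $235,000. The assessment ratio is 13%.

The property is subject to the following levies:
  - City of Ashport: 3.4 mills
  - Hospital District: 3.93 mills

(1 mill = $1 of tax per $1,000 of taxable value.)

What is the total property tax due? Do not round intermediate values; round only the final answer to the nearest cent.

$223.93

Assessed value = $235,000 × 0.13 = $30,550
City of Ashport: $30,550 × 0.0034 = $103.87
Hospital District: $30,550 × 0.00393 = $120.0615
Total = $103.87 + $120.0615 = $223.9315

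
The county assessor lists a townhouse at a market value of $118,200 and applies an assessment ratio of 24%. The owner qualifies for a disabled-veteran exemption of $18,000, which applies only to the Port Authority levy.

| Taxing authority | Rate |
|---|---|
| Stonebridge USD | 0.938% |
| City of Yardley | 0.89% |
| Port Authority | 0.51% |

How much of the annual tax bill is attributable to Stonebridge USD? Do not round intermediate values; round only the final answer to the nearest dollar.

$266

Assessed value = $118,200 × 0.24 = $28,368
Stonebridge USD taxable value = $28,368 (exemption does not apply)
Stonebridge USD levy = $28,368 × 0.00938 = $266.09184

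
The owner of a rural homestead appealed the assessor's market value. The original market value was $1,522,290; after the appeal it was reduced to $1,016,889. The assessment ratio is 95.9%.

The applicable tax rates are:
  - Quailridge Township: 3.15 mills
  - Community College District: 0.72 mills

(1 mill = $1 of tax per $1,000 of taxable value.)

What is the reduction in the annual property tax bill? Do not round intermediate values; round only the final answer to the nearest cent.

$1,875.71

Old assessed value = $1,522,290 × 0.959 = $1,459,876.11
New assessed value = $1,016,889 × 0.959 = $975,196.551
Combined rate = 0.00315 + 0.00072 = 0.00387
Old tax = $1,459,876.11 × 0.00387 = $5,649.7205457
New tax = $975,196.551 × 0.00387 = $3,774.01065237
Reduction = $5,649.7205457 − $3,774.01065237 = $1,875.70989333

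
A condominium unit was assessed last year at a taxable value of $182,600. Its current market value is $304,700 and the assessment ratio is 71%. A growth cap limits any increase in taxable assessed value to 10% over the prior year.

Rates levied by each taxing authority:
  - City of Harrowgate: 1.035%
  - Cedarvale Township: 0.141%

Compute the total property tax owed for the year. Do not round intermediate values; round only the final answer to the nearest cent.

$2,362.11

Uncapped assessed value = $304,700 × 0.71 = $216,337
Cap limit = $182,600 × 1.1 = $200,860
Taxable assessed value = min($216,337, $200,860) = $200,860 (cap binds)
City of Harrowgate: $200,860 × 0.01035 = $2,078.901
Cedarvale Township: $200,860 × 0.00141 = $283.2126
Total = $2,362.1136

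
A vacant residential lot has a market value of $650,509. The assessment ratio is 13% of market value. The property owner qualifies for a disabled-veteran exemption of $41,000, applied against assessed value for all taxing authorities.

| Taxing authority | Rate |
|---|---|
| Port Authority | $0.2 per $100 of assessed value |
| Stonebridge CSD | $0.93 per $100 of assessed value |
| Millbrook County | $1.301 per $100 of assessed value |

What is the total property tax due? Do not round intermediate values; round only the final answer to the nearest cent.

Assessed value = $650,509 × 0.13 = $84,566.17
Taxable value = $84,566.17 − $41,000 = $43,566.17
Port Authority: $43,566.17 × 0.002 = $87.13234
Stonebridge CSD: $43,566.17 × 0.0093 = $405.165381
Millbrook County: $43,566.17 × 0.01301 = $566.7958717
Total = $87.13234 + $405.165381 + $566.7958717 = $1,059.0935927

$1,059.09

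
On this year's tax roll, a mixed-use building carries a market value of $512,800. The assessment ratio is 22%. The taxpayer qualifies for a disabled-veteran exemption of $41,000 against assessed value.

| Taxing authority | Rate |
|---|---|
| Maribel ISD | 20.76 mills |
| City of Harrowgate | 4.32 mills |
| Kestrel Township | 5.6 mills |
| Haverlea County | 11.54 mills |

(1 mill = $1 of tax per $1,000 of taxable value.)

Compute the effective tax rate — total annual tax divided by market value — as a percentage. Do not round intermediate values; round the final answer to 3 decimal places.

0.591%

Assessed value = $512,800 × 0.22 = $112,816
Taxable value = $112,816 − $41,000 = $71,816
Maribel ISD: $71,816 × 0.02076 = $1,490.90016
City of Harrowgate: $71,816 × 0.00432 = $310.24512
Kestrel Township: $71,816 × 0.0056 = $402.1696
Haverlea County: $71,816 × 0.01154 = $828.75664
Total tax = $3,032.07152
Effective rate = $3,032.07152 ÷ $512,800 = 0.591% of market value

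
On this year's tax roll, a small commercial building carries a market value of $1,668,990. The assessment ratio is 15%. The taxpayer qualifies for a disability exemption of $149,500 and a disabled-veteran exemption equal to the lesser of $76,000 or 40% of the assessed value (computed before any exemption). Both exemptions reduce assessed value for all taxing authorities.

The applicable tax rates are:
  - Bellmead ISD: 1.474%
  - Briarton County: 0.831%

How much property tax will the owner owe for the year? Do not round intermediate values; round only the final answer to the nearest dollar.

Assessed value = $1,668,990 × 0.15 = $250,348.5
Disabled-veteran exemption = min($76,000, 40% × $250,348.5) = min($76,000, $100,139.4) = $76,000 (dollar cap binds)
Taxable value = $250,348.5 − $149,500 − $76,000 = $24,848.5
Bellmead ISD: $24,848.5 × 0.01474 = $366.26689
Briarton County: $24,848.5 × 0.00831 = $206.491035
Total = $572.757925

$573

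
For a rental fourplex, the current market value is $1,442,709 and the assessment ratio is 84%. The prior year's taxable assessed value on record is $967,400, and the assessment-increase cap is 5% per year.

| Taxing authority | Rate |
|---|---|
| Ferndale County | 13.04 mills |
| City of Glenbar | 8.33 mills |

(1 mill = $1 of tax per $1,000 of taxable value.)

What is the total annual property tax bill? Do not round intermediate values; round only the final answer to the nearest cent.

$21,707.00

Uncapped assessed value = $1,442,709 × 0.84 = $1,211,875.56
Cap limit = $967,400 × 1.05 = $1,015,770
Taxable assessed value = min($1,211,875.56, $1,015,770) = $1,015,770 (cap binds)
Ferndale County: $1,015,770 × 0.01304 = $13,245.6408
City of Glenbar: $1,015,770 × 0.00833 = $8,461.3641
Total = $21,707.0049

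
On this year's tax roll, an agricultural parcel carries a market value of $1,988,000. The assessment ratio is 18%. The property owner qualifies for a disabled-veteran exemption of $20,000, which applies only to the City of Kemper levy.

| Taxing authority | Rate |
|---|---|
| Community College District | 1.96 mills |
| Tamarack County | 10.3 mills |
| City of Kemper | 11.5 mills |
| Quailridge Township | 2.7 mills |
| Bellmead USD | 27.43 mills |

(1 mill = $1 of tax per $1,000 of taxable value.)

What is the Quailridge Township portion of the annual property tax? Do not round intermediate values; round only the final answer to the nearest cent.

$966.17

Assessed value = $1,988,000 × 0.18 = $357,840
Quailridge Township taxable value = $357,840 (exemption does not apply)
Quailridge Township levy = $357,840 × 0.0027 = $966.168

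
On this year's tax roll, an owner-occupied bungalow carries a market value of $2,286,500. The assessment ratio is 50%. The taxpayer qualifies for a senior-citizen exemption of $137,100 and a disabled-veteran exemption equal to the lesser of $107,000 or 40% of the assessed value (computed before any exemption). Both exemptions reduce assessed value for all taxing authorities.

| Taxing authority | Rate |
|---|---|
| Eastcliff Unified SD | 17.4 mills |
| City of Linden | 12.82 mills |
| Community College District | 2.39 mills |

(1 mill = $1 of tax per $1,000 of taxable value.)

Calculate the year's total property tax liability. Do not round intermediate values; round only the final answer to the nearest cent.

Assessed value = $2,286,500 × 0.5 = $1,143,250
Disabled-veteran exemption = min($107,000, 40% × $1,143,250) = min($107,000, $457,300) = $107,000 (dollar cap binds)
Taxable value = $1,143,250 − $137,100 − $107,000 = $899,150
Eastcliff Unified SD: $899,150 × 0.0174 = $15,645.21
City of Linden: $899,150 × 0.01282 = $11,527.103
Community College District: $899,150 × 0.00239 = $2,148.9685
Total = $29,321.2815

$29,321.28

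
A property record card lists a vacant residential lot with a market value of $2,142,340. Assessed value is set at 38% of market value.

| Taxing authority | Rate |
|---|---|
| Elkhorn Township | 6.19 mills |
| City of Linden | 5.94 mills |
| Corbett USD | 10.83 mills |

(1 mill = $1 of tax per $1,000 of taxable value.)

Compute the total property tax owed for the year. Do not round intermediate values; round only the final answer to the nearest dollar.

$18,691

Assessed value = $2,142,340 × 0.38 = $814,089.2
Elkhorn Township: $814,089.2 × 0.00619 = $5,039.212148
City of Linden: $814,089.2 × 0.00594 = $4,835.689848
Corbett USD: $814,089.2 × 0.01083 = $8,816.586036
Total = $5,039.212148 + $4,835.689848 + $8,816.586036 = $18,691.488032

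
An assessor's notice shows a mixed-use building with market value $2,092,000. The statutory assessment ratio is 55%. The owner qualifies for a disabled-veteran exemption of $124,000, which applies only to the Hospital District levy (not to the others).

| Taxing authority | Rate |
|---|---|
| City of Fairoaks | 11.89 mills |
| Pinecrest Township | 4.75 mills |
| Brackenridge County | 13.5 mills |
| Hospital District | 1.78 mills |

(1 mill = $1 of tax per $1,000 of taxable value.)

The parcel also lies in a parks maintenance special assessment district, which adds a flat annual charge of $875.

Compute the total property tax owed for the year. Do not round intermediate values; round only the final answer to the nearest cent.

Assessed value = $2,092,000 × 0.55 = $1,150,600
City of Fairoaks: $1,150,600 × 0.01189 = $13,680.634
Pinecrest Township: $1,150,600 × 0.00475 = $5,465.35
Brackenridge County: $1,150,600 × 0.0135 = $15,533.1
Hospital District: ($1,150,600 − $124,000) × 0.00178 = $1,026,600 × 0.00178 = $1,827.348
Levies subtotal = $36,506.432
Total = $36,506.432 + $875 = $37,381.432

$37,381.43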